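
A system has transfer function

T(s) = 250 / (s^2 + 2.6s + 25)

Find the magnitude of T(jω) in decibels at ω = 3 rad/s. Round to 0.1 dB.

23.0 dB

At s = jω = j3:
quadratic: (j3)² + 2.6·j3 + 25 = 16 + j7.8 → |·| ≈ 17.8, ∠ ≈ 25.99°
|T| = 250 / 17.8 ≈ 14.045
Gain = 20 log₁₀(14.045) ≈ 22.95 dB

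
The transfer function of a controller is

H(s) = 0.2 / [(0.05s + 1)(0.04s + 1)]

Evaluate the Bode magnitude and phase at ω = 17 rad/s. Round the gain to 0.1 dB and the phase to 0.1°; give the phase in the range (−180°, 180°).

At ω = 17 rad/s:
pole (1 + j17·0.05) = 1 + j0.85 → |·| ≈ 1.3124, ∠ ≈ 40.36°
pole (1 + j17·0.04) = 1 + j0.68 → |·| ≈ 1.2093, ∠ ≈ 34.22°
|H| = 0.2 · 1 / (1.3124 · 1.2093) ≈ 0.12602
Gain = 20 log₁₀(0.12602) ≈ -17.99 dB
∠H = (0°) − (40.36° + 34.22°) = -74.58°

-18.0 dB, -74.6°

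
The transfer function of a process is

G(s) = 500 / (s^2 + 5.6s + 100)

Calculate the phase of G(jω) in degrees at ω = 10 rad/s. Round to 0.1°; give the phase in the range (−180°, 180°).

-90.0°

At s = jω = j10:
quadratic: (j10)² + 5.6·j10 + 100 = 0 + j56 → |·| ≈ 56, ∠ ≈ 90.00°
∠G = 0.00° − 90.00° = -90.00°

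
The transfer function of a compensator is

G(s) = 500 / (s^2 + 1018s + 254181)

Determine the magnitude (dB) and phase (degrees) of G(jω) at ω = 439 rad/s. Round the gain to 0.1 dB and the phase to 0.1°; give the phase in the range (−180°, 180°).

Substitute s = j439:
Numerator: 500 = 500 + j0
Denominator: (j439)^2 + 1018(j439) + 254181 = 61460 + j446902
|N| = √(500² + 0²) ≈ 500, ∠N ≈ 0.00°
|D| = √(61460² + 446902²) ≈ 4.5111e+05, ∠D ≈ 82.17°
|G| = 500 / 4.5111e+05 ≈ 0.0011084
Gain = 20 log₁₀(0.0011084) ≈ -59.11 dB
∠G = 0.00° − 82.17° = -82.17°

-59.1 dB, -82.2°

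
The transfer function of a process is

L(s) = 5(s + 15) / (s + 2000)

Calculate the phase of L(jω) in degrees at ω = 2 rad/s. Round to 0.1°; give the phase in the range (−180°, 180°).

At s = jω = j2:
zero (s+15): 15 + j2 → |·| = √(15²+2²) = √229 ≈ 15.133, ∠ = arctan(2/15) ≈ 7.59°
pole (s+2000): 2000 + j2 → |·| = √(2000²+2²) = √4000004 ≈ 2000, ∠ = arctan(2/2000) ≈ 0.06°
∠L = 7.59° − 0.06° = 7.53°

7.5°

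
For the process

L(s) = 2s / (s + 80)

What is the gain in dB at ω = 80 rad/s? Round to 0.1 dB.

3.0 dB

At s = jω = j80:
zero at origin: s = j80 → |·| = 80, ∠ = 90.00°
pole (s+80): 80 + j80 → |·| = √(80²+80²) = √12800 ≈ 113.14, ∠ = arctan(80/80) ≈ 45.00°
|L| = 2 · 80 / 113.14 ≈ 1.4142
Gain = 20 log₁₀(1.4142) ≈ 3.01 dB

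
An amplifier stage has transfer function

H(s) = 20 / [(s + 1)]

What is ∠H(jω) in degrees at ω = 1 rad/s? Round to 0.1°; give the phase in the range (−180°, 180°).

At ω = 1 rad/s:
pole (1 + j1·1) = 1 + j1 → |·| ≈ 1.4142, ∠ ≈ 45.00°
∠H = (0°) − (45.00°) = -45.00°

-45.0°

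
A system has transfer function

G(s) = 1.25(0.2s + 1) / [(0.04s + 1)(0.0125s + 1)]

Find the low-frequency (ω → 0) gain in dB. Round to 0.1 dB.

1.9 dB

G(0) = 1.25 · 1 / 1 = 1.25
20 log₁₀(1.25) ≈ 1.94 dB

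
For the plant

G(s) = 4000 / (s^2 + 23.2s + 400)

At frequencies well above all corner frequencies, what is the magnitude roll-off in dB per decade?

-40 dB/decade

Each pole contributes −20 dB/decade at high frequency; each zero contributes +20 dB/decade.
Net: 0 zero(s) − 2 pole(s) → -40 dB/decade.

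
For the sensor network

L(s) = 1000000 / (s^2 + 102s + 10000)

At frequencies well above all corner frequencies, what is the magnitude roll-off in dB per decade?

Each pole contributes −20 dB/decade at high frequency; each zero contributes +20 dB/decade.
Net: 0 zero(s) − 2 pole(s) → -40 dB/decade.

-40 dB/decade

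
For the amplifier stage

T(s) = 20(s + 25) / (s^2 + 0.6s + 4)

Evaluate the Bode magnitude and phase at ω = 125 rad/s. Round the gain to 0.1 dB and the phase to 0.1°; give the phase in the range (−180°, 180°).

-15.7 dB, -101.0°

At s = jω = j125:
zero (s+25): 25 + j125 → |·| = √(25²+125²) = √16250 ≈ 127.48, ∠ = arctan(125/25) ≈ 78.69°
quadratic: (j125)² + 0.6·j125 + 4 = -15621 + j75 → |·| ≈ 15621, ∠ ≈ 179.72°
|T| = 20 · 127.48 / 15621 ≈ 0.16322
Gain = 20 log₁₀(0.16322) ≈ -15.74 dB
∠T = 78.69° − 179.72° = -101.03°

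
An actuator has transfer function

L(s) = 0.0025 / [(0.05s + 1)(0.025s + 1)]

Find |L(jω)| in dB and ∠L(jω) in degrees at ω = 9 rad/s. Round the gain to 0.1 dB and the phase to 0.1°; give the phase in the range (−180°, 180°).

-53.1 dB, -36.9°

At ω = 9 rad/s:
pole (1 + j9·0.05) = 1 + j0.45 → |·| ≈ 1.0966, ∠ ≈ 24.23°
pole (1 + j9·0.025) = 1 + j0.225 → |·| ≈ 1.025, ∠ ≈ 12.68°
|L| = 0.0025 · 1 / (1.0966 · 1.025) ≈ 0.0022242
Gain = 20 log₁₀(0.0022242) ≈ -53.06 dB
∠L = (0°) − (24.23° + 12.68°) = -36.91°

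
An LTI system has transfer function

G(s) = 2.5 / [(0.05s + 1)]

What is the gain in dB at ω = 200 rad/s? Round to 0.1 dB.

-12.1 dB

At ω = 200 rad/s:
pole (1 + j200·0.05) = 1 + j10 → |·| ≈ 10.05, ∠ ≈ 84.29°
|G| = 2.5 · 1 / (10.05) ≈ 0.24876
Gain = 20 log₁₀(0.24876) ≈ -12.08 dB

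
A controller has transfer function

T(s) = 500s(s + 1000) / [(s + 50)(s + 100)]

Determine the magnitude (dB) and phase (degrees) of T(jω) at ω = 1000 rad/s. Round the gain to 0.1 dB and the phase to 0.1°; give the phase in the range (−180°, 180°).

56.9 dB, -36.4°

At s = jω = j1000:
zero (s+1000): 1000 + j1000 → |·| = √(1000²+1000²) = √2000000 ≈ 1414.2, ∠ = arctan(1000/1000) ≈ 45.00°
zero at origin: s = j1000 → |·| = 1000, ∠ = 90.00°
pole (s+50): 50 + j1000 → |·| = √(50²+1000²) = √1002500 ≈ 1001.2, ∠ = arctan(1000/50) ≈ 87.14°
pole (s+100): 100 + j1000 → |·| = √(100²+1000²) = √1010000 ≈ 1005, ∠ = arctan(1000/100) ≈ 84.29°
|T| = 500 · 1.4142e+06 / 1.0062e+06 ≈ 702.74
Gain = 20 log₁₀(702.74) ≈ 56.94 dB
∠T = 135.00° − 171.43° = -36.43°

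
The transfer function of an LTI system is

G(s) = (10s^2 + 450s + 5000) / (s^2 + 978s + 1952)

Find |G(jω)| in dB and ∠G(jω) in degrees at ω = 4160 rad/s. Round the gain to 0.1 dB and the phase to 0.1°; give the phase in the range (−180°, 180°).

Substitute s = j4160:
Numerator: 10(j4160)^2 + 450(j4160) + 5000 = -173051000 + j1872000
Denominator: (j4160)^2 + 978(j4160) + 1952 = -17303648 + j4068480
|N| = √(173051000² + 1872000²) ≈ 1.7306e+08, ∠N ≈ 179.38°
|D| = √(17303648² + 4068480²) ≈ 1.7776e+07, ∠D ≈ 166.77°
|G| = 1.7306e+08 / 1.7776e+07 ≈ 9.7356
Gain = 20 log₁₀(9.7356) ≈ 19.77 dB
∠G = 179.38° − 166.77° = 12.61°

19.8 dB, 12.6°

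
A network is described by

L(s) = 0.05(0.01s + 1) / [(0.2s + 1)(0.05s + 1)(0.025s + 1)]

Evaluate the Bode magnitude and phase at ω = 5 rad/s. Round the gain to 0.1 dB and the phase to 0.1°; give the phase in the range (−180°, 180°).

At ω = 5 rad/s:
zero (1 + j5·0.01) = 1 + j0.05 → |·| ≈ 1.0012, ∠ ≈ 2.86°
pole (1 + j5·0.2) = 1 + j1 → |·| ≈ 1.4142, ∠ ≈ 45.00°
pole (1 + j5·0.05) = 1 + j0.25 → |·| ≈ 1.0308, ∠ ≈ 14.04°
pole (1 + j5·0.025) = 1 + j0.125 → |·| ≈ 1.0078, ∠ ≈ 7.13°
|L| = 0.05 · 1.0012 / (1.4142 · 1.0308 · 1.0078) ≈ 0.034075
Gain = 20 log₁₀(0.034075) ≈ -29.35 dB
∠L = (2.86°) − (45.00° + 14.04° + 7.13°) = -63.31°

-29.4 dB, -63.3°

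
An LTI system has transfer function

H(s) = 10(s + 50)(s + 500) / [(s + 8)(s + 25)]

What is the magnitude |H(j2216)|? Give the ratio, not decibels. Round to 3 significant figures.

10.3

At s = jω = j2216:
zero (s+50): 50 + j2216 → |·| = √(50²+2216²) = √4913156 ≈ 2216.6, ∠ = arctan(2216/50) ≈ 88.71°
zero (s+500): 500 + j2216 → |·| = √(500²+2216²) = √5160656 ≈ 2271.7, ∠ = arctan(2216/500) ≈ 77.29°
pole (s+8): 8 + j2216 → |·| = √(8²+2216²) = √4910720 ≈ 2216, ∠ = arctan(2216/8) ≈ 89.79°
pole (s+25): 25 + j2216 → |·| = √(25²+2216²) = √4911281 ≈ 2216.1, ∠ = arctan(2216/25) ≈ 89.35°
|H| = 10 · 5.0355e+06 / 4.9109e+06 ≈ 10.254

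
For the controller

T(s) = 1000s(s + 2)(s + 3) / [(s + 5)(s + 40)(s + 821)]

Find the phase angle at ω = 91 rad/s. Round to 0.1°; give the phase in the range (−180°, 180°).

At s = jω = j91:
zero (s+2): 2 + j91 → |·| = √(2²+91²) = √8285 ≈ 91.022, ∠ = arctan(91/2) ≈ 88.74°
zero (s+3): 3 + j91 → |·| = √(3²+91²) = √8290 ≈ 91.049, ∠ = arctan(91/3) ≈ 88.11°
zero at origin: s = j91 → |·| = 91, ∠ = 90.00°
pole (s+5): 5 + j91 → |·| = √(5²+91²) = √8306 ≈ 91.137, ∠ = arctan(91/5) ≈ 86.86°
pole (s+40): 40 + j91 → |·| = √(40²+91²) = √9881 ≈ 99.403, ∠ = arctan(91/40) ≈ 66.27°
pole (s+821): 821 + j91 → |·| = √(821²+91²) = √682322 ≈ 826.03, ∠ = arctan(91/821) ≈ 6.32°
∠T = 266.85° − 159.45° = 107.40°

107.4°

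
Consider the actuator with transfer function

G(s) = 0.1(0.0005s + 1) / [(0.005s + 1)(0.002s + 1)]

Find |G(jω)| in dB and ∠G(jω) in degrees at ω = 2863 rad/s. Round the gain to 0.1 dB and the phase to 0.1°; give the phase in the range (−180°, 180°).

-53.6 dB, -111.0°

At ω = 2863 rad/s:
zero (1 + j2863·0.0005) = 1 + j1.4315 → |·| ≈ 1.7462, ∠ ≈ 55.06°
pole (1 + j2863·0.005) = 1 + j14.315 → |·| ≈ 14.35, ∠ ≈ 86.00°
pole (1 + j2863·0.002) = 1 + j5.726 → |·| ≈ 5.8127, ∠ ≈ 80.09°
|G| = 0.1 · 1.7462 / (14.35 · 5.8127) ≈ 0.0020935
Gain = 20 log₁₀(0.0020935) ≈ -53.58 dB
∠G = (55.06°) − (86.00° + 80.09°) = -111.03°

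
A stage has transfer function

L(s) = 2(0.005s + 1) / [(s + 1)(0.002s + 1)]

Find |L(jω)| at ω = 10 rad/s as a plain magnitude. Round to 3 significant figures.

At ω = 10 rad/s:
zero (1 + j10·0.005) = 1 + j0.05 → |·| ≈ 1.0012, ∠ ≈ 2.86°
pole (1 + j10·1) = 1 + j10 → |·| ≈ 10.05, ∠ ≈ 84.29°
pole (1 + j10·0.002) = 1 + j0.02 → |·| ≈ 1.0002, ∠ ≈ 1.15°
|L| = 2 · 1.0012 / (10.05 · 1.0002) ≈ 0.1992

0.199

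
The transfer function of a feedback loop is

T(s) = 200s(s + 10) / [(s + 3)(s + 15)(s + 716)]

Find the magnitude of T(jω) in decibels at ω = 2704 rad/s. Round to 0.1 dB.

At s = jω = j2704:
zero (s+10): 10 + j2704 → |·| = √(10²+2704²) = √7311716 ≈ 2704, ∠ = arctan(2704/10) ≈ 89.79°
zero at origin: s = j2704 → |·| = 2704, ∠ = 90.00°
pole (s+3): 3 + j2704 → |·| = √(3²+2704²) = √7311625 ≈ 2704, ∠ = arctan(2704/3) ≈ 89.94°
pole (s+15): 15 + j2704 → |·| = √(15²+2704²) = √7311841 ≈ 2704, ∠ = arctan(2704/15) ≈ 89.68°
pole (s+716): 716 + j2704 → |·| = √(716²+2704²) = √7824272 ≈ 2797.2, ∠ = arctan(2704/716) ≈ 75.17°
|T| = 200 · 7.3116e+06 / 2.0452e+10 ≈ 0.0715
Gain = 20 log₁₀(0.0715) ≈ -22.91 dB

-22.9 dB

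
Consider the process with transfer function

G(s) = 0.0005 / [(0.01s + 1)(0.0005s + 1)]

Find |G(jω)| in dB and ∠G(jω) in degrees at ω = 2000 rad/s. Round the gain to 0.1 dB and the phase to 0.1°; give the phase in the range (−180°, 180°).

At ω = 2000 rad/s:
pole (1 + j2000·0.01) = 1 + j20 → |·| ≈ 20.025, ∠ ≈ 87.14°
pole (1 + j2000·0.0005) = 1 + j1 → |·| ≈ 1.4142, ∠ ≈ 45.00°
|G| = 0.0005 · 1 / (20.025 · 1.4142) ≈ 1.7656e-05
Gain = 20 log₁₀(1.7656e-05) ≈ -95.06 dB
∠G = (0°) − (87.14° + 45.00°) = -132.14°

-95.1 dB, -132.1°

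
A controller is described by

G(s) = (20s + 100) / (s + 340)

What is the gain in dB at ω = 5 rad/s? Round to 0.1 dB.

Substitute s = j5:
Numerator: 20(j5) + 100 = 100 + j100
Denominator: (j5) + 340 = 340 + j5
|N| = √(100² + 100²) ≈ 141.42, ∠N ≈ 45.00°
|D| = √(340² + 5²) ≈ 340.04, ∠D ≈ 0.84°
|G| = 141.42 / 340.04 ≈ 0.41589
Gain = 20 log₁₀(0.41589) ≈ -7.62 dB

-7.6 dB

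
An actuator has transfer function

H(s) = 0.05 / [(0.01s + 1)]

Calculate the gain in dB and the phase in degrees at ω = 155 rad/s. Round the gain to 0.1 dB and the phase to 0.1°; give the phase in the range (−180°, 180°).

At ω = 155 rad/s:
pole (1 + j155·0.01) = 1 + j1.55 → |·| ≈ 1.8446, ∠ ≈ 57.17°
|H| = 0.05 · 1 / (1.8446) ≈ 0.027106
Gain = 20 log₁₀(0.027106) ≈ -31.34 dB
∠H = (0°) − (57.17°) = -57.17°

-31.3 dB, -57.2°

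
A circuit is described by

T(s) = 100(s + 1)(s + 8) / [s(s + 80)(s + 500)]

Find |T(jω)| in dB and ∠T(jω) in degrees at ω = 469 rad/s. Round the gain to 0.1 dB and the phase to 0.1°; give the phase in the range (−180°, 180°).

-16.8 dB, -34.6°

At s = jω = j469:
zero (s+1): 1 + j469 → |·| = √(1²+469²) = √219962 ≈ 469, ∠ = arctan(469/1) ≈ 89.88°
zero (s+8): 8 + j469 → |·| = √(8²+469²) = √220025 ≈ 469.07, ∠ = arctan(469/8) ≈ 89.02°
pole (s+80): 80 + j469 → |·| = √(80²+469²) = √226361 ≈ 475.77, ∠ = arctan(469/80) ≈ 80.32°
pole (s+500): 500 + j469 → |·| = √(500²+469²) = √469961 ≈ 685.54, ∠ = arctan(469/500) ≈ 43.17°
pole at origin: |s| = 469, ∠ = 90.00° (in denominator)
|T| = 100 · 2.1999e+05 / 1.5297e+08 ≈ 0.14381
Gain = 20 log₁₀(0.14381) ≈ -16.84 dB
∠T = 178.90° − 213.49° = -34.59°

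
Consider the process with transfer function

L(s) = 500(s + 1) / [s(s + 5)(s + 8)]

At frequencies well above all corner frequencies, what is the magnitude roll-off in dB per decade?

Each pole contributes −20 dB/decade at high frequency; each zero contributes +20 dB/decade.
Net: 1 zero(s) − 3 pole(s) → -40 dB/decade.

-40 dB/decade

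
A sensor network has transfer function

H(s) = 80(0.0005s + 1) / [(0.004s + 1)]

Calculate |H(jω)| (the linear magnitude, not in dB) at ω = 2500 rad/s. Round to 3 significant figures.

12.7

At ω = 2500 rad/s:
zero (1 + j2500·0.0005) = 1 + j1.25 → |·| ≈ 1.6008, ∠ ≈ 51.34°
pole (1 + j2500·0.004) = 1 + j10 → |·| ≈ 10.05, ∠ ≈ 84.29°
|H| = 80 · 1.6008 / (10.05) ≈ 12.743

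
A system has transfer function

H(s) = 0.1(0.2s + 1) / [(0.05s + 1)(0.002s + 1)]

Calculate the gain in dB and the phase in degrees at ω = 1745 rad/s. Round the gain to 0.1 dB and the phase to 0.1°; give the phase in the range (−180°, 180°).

-19.2 dB, -73.5°

At ω = 1745 rad/s:
zero (1 + j1745·0.2) = 1 + j349 → |·| ≈ 349, ∠ ≈ 89.84°
pole (1 + j1745·0.05) = 1 + j87.25 → |·| ≈ 87.256, ∠ ≈ 89.34°
pole (1 + j1745·0.002) = 1 + j3.49 → |·| ≈ 3.6304, ∠ ≈ 74.01°
|H| = 0.1 · 349 / (87.256 · 3.6304) ≈ 0.11017
Gain = 20 log₁₀(0.11017) ≈ -19.16 dB
∠H = (89.84°) − (89.34° + 74.01°) = -73.51°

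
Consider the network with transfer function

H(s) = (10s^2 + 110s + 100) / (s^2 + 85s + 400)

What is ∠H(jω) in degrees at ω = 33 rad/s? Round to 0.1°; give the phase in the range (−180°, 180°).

Substitute s = j33:
Numerator: 10(j33)^2 + 110(j33) + 100 = -10790 + j3630
Denominator: (j33)^2 + 85(j33) + 400 = -689 + j2805
|N| = √(10790² + 3630²) ≈ 11384, ∠N ≈ 161.41°
|D| = √(689² + 2805²) ≈ 2888.4, ∠D ≈ 103.80°
∠H = 161.41° − 103.80° = 57.61°

57.6°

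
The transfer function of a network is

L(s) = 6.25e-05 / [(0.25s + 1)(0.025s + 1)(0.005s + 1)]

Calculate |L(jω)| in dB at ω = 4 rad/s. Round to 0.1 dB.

At ω = 4 rad/s:
pole (1 + j4·0.25) = 1 + j1 → |·| ≈ 1.4142, ∠ ≈ 45.00°
pole (1 + j4·0.025) = 1 + j0.1 → |·| ≈ 1.005, ∠ ≈ 5.71°
pole (1 + j4·0.005) = 1 + j0.02 → |·| ≈ 1.0002, ∠ ≈ 1.15°
|L| = 6.25e-05 · 1 / (1.4142 · 1.005 · 1.0002) ≈ 4.3966e-05
Gain = 20 log₁₀(4.3966e-05) ≈ -87.14 dB

-87.1 dB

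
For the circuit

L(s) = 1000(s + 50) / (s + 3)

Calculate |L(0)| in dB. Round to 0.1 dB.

84.4 dB

L(0) = 1000·50 / (3) ≈ 16667
20 log₁₀(16667) ≈ 84.44 dB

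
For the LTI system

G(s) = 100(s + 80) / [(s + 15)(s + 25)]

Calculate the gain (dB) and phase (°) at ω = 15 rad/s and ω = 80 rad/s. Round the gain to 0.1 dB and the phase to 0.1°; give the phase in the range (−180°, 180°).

ω = 15: 22.4 dB, -65.3°; ω = 80: 4.4 dB, -107.0°

At s = jω = j15:
zero (s+80): 80 + j15 → |·| = √(80²+15²) = √6625 ≈ 81.394, ∠ = arctan(15/80) ≈ 10.62°
pole (s+15): 15 + j15 → |·| = √(15²+15²) = √450 ≈ 21.213, ∠ = arctan(15/15) ≈ 45.00°
pole (s+25): 25 + j15 → |·| = √(25²+15²) = √850 ≈ 29.155, ∠ = arctan(15/25) ≈ 30.96°
|G| = 100 · 81.394 / 618.47 ≈ 13.161
Gain = 20 log₁₀(13.161) ≈ 22.39 dB
∠G = 10.62° − 75.96° = -65.34°

At s = jω = j80:
zero (s+80): 80 + j80 → |·| = √(80²+80²) = √12800 ≈ 113.14, ∠ = arctan(80/80) ≈ 45.00°
pole (s+15): 15 + j80 → |·| = √(15²+80²) = √6625 ≈ 81.394, ∠ = arctan(80/15) ≈ 79.38°
pole (s+25): 25 + j80 → |·| = √(25²+80²) = √7025 ≈ 83.815, ∠ = arctan(80/25) ≈ 72.65°
|G| = 100 · 113.14 / 6822 ≈ 1.6585
Gain = 20 log₁₀(1.6585) ≈ 4.39 dB
∠G = 45.00° − 152.03° = -107.03°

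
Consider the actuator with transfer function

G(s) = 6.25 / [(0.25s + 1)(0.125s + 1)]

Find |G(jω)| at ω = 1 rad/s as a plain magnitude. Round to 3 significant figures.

6.02

At ω = 1 rad/s:
pole (1 + j1·0.25) = 1 + j0.25 → |·| ≈ 1.0308, ∠ ≈ 14.04°
pole (1 + j1·0.125) = 1 + j0.125 → |·| ≈ 1.0078, ∠ ≈ 7.13°
|G| = 6.25 · 1 / (1.0308 · 1.0078) ≈ 6.0163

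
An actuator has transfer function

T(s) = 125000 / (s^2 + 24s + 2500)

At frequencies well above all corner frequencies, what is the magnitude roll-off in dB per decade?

Each pole contributes −20 dB/decade at high frequency; each zero contributes +20 dB/decade.
Net: 0 zero(s) − 2 pole(s) → -40 dB/decade.

-40 dB/decade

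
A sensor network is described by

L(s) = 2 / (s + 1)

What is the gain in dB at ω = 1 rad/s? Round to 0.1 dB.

Substitute s = j1:
Numerator: 2 = 2 + j0
Denominator: (j1) + 1 = 1 + j1
|N| = √(2² + 0²) ≈ 2, ∠N ≈ 0.00°
|D| = √(1² + 1²) ≈ 1.4142, ∠D ≈ 45.00°
|L| = 2 / 1.4142 ≈ 1.4142
Gain = 20 log₁₀(1.4142) ≈ 3.01 dB

3.0 dB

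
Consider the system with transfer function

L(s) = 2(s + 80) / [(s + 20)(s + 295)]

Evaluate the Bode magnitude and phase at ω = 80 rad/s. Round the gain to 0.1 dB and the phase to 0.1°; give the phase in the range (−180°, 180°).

At s = jω = j80:
zero (s+80): 80 + j80 → |·| = √(80²+80²) = √12800 ≈ 113.14, ∠ = arctan(80/80) ≈ 45.00°
pole (s+20): 20 + j80 → |·| = √(20²+80²) = √6800 ≈ 82.462, ∠ = arctan(80/20) ≈ 75.96°
pole (s+295): 295 + j80 → |·| = √(295²+80²) = √93425 ≈ 305.66, ∠ = arctan(80/295) ≈ 15.17°
|L| = 2 · 113.14 / 25205 ≈ 0.0089776
Gain = 20 log₁₀(0.0089776) ≈ -40.94 dB
∠L = 45.00° − 91.13° = -46.13°

-40.9 dB, -46.1°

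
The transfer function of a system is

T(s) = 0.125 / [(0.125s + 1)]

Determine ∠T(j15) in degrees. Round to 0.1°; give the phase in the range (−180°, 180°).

-61.9°

At ω = 15 rad/s:
pole (1 + j15·0.125) = 1 + j1.875 → |·| ≈ 2.125, ∠ ≈ 61.93°
∠T = (0°) − (61.93°) = -61.93°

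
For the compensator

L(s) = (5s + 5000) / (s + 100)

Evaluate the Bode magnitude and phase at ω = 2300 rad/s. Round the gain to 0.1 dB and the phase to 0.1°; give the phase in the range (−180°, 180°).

Substitute s = j2300:
Numerator: 5(j2300) + 5000 = 5000 + j11500
Denominator: (j2300) + 100 = 100 + j2300
|N| = √(5000² + 11500²) ≈ 12540, ∠N ≈ 66.50°
|D| = √(100² + 2300²) ≈ 2302.2, ∠D ≈ 87.51°
|L| = 12540 / 2302.2 ≈ 5.447
Gain = 20 log₁₀(5.447) ≈ 14.72 dB
∠L = 66.50° − 87.51° = -21.01°

14.7 dB, -21.0°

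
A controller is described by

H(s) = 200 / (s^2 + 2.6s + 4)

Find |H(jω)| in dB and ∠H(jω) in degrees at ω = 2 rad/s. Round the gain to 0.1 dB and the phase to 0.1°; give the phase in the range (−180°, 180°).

31.7 dB, -90.0°

At s = jω = j2:
quadratic: (j2)² + 2.6·j2 + 4 = 0 + j5.2 → |·| ≈ 5.2, ∠ ≈ 90.00°
|H| = 200 / 5.2 ≈ 38.462
Gain = 20 log₁₀(38.462) ≈ 31.70 dB
∠H = 0.00° − 90.00° = -90.00°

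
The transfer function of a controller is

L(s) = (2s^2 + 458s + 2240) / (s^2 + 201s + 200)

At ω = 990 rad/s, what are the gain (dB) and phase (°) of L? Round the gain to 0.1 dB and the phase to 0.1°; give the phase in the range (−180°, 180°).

6.1 dB, -1.6°

Substitute s = j990:
Numerator: 2(j990)^2 + 458(j990) + 2240 = -1957960 + j453420
Denominator: (j990)^2 + 201(j990) + 200 = -979900 + j198990
|N| = √(1957960² + 453420²) ≈ 2.0098e+06, ∠N ≈ 166.96°
|D| = √(979900² + 198990²) ≈ 9.999e+05, ∠D ≈ 168.52°
|L| = 2.0098e+06 / 9.999e+05 ≈ 2.01
Gain = 20 log₁₀(2.01) ≈ 6.06 dB
∠L = 166.96° − 168.52° = -1.56°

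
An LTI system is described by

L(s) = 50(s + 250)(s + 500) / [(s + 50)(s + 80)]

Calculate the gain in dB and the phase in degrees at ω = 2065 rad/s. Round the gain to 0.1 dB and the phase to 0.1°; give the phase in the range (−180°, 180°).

34.3 dB, -16.9°

At s = jω = j2065:
zero (s+250): 250 + j2065 → |·| = √(250²+2065²) = √4326725 ≈ 2080.1, ∠ = arctan(2065/250) ≈ 83.10°
zero (s+500): 500 + j2065 → |·| = √(500²+2065²) = √4514225 ≈ 2124.7, ∠ = arctan(2065/500) ≈ 76.39°
pole (s+50): 50 + j2065 → |·| = √(50²+2065²) = √4266725 ≈ 2065.6, ∠ = arctan(2065/50) ≈ 88.61°
pole (s+80): 80 + j2065 → |·| = √(80²+2065²) = √4270625 ≈ 2066.5, ∠ = arctan(2065/80) ≈ 87.78°
|L| = 50 · 4.4196e+06 / 4.2686e+06 ≈ 51.769
Gain = 20 log₁₀(51.769) ≈ 34.28 dB
∠L = 159.49° − 176.39° = -16.90°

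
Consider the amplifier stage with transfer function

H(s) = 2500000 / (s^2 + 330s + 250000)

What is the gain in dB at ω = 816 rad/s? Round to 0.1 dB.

At s = jω = j816:
quadratic: (j816)² + 330·j816 + 250000 = -415856 + j269280 → |·| ≈ 4.9543e+05, ∠ ≈ 147.08°
|H| = 2500000 / 4.9543e+05 ≈ 5.0461
Gain = 20 log₁₀(5.0461) ≈ 14.06 dB

14.1 dB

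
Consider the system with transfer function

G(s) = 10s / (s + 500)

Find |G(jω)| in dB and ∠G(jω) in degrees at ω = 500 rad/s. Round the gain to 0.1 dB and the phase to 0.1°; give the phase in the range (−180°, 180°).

At s = jω = j500:
zero at origin: s = j500 → |·| = 500, ∠ = 90.00°
pole (s+500): 500 + j500 → |·| = √(500²+500²) = √500000 ≈ 707.11, ∠ = arctan(500/500) ≈ 45.00°
|G| = 10 · 500 / 707.11 ≈ 7.071
Gain = 20 log₁₀(7.071) ≈ 16.99 dB
∠G = 90.00° − 45.00° = 45.00°

17.0 dB, 45.0°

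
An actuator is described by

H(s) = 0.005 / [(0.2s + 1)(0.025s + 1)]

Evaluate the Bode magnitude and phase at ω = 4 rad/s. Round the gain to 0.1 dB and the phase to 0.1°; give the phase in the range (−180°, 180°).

-48.2 dB, -44.4°

At ω = 4 rad/s:
pole (1 + j4·0.2) = 1 + j0.8 → |·| ≈ 1.2806, ∠ ≈ 38.66°
pole (1 + j4·0.025) = 1 + j0.1 → |·| ≈ 1.005, ∠ ≈ 5.71°
|H| = 0.005 · 1 / (1.2806 · 1.005) ≈ 0.003885
Gain = 20 log₁₀(0.003885) ≈ -48.21 dB
∠H = (0°) − (38.66° + 5.71°) = -44.37°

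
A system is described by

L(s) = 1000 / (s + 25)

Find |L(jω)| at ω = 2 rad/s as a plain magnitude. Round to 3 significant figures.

Substitute s = j2:
Numerator: 1000 = 1000 + j0
Denominator: (j2) + 25 = 25 + j2
|N| = √(1000² + 0²) ≈ 1000, ∠N ≈ 0.00°
|D| = √(25² + 2²) ≈ 25.08, ∠D ≈ 4.57°
|L| = 1000 / 25.08 ≈ 39.872

39.9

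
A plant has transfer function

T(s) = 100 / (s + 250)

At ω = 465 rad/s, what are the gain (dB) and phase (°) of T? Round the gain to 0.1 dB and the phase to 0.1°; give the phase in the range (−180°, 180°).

Substitute s = j465:
Numerator: 100 = 100 + j0
Denominator: (j465) + 250 = 250 + j465
|N| = √(100² + 0²) ≈ 100, ∠N ≈ 0.00°
|D| = √(250² + 465²) ≈ 527.94, ∠D ≈ 61.74°
|T| = 100 / 527.94 ≈ 0.18942
Gain = 20 log₁₀(0.18942) ≈ -14.45 dB
∠T = 0.00° − 61.74° = -61.74°

-14.5 dB, -61.7°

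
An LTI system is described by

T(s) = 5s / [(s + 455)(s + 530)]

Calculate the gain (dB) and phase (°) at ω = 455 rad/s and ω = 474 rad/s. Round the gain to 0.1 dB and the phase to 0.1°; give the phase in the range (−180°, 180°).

At s = jω = j455:
zero at origin: s = j455 → |·| = 455, ∠ = 90.00°
pole (s+455): 455 + j455 → |·| = √(455²+455²) = √414050 ≈ 643.47, ∠ = arctan(455/455) ≈ 45.00°
pole (s+530): 530 + j455 → |·| = √(530²+455²) = √487925 ≈ 698.52, ∠ = arctan(455/530) ≈ 40.65°
|T| = 5 · 455 / 4.4948e+05 ≈ 0.0050614
Gain = 20 log₁₀(0.0050614) ≈ -45.91 dB
∠T = 90.00° − 85.65° = 4.35°

At s = jω = j474:
zero at origin: s = j474 → |·| = 474, ∠ = 90.00°
pole (s+455): 455 + j474 → |·| = √(455²+474²) = √431701 ≈ 657.04, ∠ = arctan(474/455) ≈ 46.17°
pole (s+530): 530 + j474 → |·| = √(530²+474²) = √505576 ≈ 711.04, ∠ = arctan(474/530) ≈ 41.81°
|T| = 5 · 474 / 4.6718e+05 ≈ 0.005073
Gain = 20 log₁₀(0.005073) ≈ -45.89 dB
∠T = 90.00° − 87.98° = 2.02°

ω = 455: -45.9 dB, 4.4°; ω = 474: -45.9 dB, 2.0°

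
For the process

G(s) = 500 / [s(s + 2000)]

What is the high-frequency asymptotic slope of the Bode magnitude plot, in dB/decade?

Each pole contributes −20 dB/decade at high frequency; each zero contributes +20 dB/decade.
Net: 0 zero(s) − 2 pole(s) → -40 dB/decade.

-40 dB/decade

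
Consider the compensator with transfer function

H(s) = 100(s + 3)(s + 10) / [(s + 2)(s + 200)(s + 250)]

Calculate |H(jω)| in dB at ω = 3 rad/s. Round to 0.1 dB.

-32.2 dB

At s = jω = j3:
zero (s+3): 3 + j3 → |·| = √(3²+3²) = √18 ≈ 4.2426, ∠ = arctan(3/3) ≈ 45.00°
zero (s+10): 10 + j3 → |·| = √(10²+3²) = √109 ≈ 10.44, ∠ = arctan(3/10) ≈ 16.70°
pole (s+2): 2 + j3 → |·| = √(2²+3²) = √13 ≈ 3.6056, ∠ = arctan(3/2) ≈ 56.31°
pole (s+200): 200 + j3 → |·| = √(200²+3²) = √40009 ≈ 200.02, ∠ = arctan(3/200) ≈ 0.86°
pole (s+250): 250 + j3 → |·| = √(250²+3²) = √62509 ≈ 250.02, ∠ = arctan(3/250) ≈ 0.69°
|H| = 100 · 44.293 / 1.8031e+05 ≈ 0.024565
Gain = 20 log₁₀(0.024565) ≈ -32.19 dB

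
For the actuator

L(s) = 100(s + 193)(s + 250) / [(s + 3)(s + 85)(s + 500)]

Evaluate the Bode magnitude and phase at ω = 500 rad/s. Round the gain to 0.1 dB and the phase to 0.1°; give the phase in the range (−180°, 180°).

-15.5 dB, -82.7°

At s = jω = j500:
zero (s+193): 193 + j500 → |·| = √(193²+500²) = √287249 ≈ 535.96, ∠ = arctan(500/193) ≈ 68.89°
zero (s+250): 250 + j500 → |·| = √(250²+500²) = √312500 ≈ 559.02, ∠ = arctan(500/250) ≈ 63.43°
pole (s+3): 3 + j500 → |·| = √(3²+500²) = √250009 ≈ 500.01, ∠ = arctan(500/3) ≈ 89.66°
pole (s+85): 85 + j500 → |·| = √(85²+500²) = √257225 ≈ 507.17, ∠ = arctan(500/85) ≈ 80.35°
pole (s+500): 500 + j500 → |·| = √(500²+500²) = √500000 ≈ 707.11, ∠ = arctan(500/500) ≈ 45.00°
|L| = 100 · 2.9961e+05 / 1.7932e+08 ≈ 0.16708
Gain = 20 log₁₀(0.16708) ≈ -15.54 dB
∠L = 132.32° − 215.01° = -82.69°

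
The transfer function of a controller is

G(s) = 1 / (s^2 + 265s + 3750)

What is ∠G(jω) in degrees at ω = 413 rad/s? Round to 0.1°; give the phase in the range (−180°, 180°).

-146.7°

Substitute s = j413:
Numerator: 1 = 1 + j0
Denominator: (j413)^2 + 265(j413) + 3750 = -166819 + j109445
|N| = √(1² + 0²) ≈ 1, ∠N ≈ 0.00°
|D| = √(166819² + 109445²) ≈ 1.9952e+05, ∠D ≈ 146.73°
∠G = 0.00° − 146.73° = -146.73°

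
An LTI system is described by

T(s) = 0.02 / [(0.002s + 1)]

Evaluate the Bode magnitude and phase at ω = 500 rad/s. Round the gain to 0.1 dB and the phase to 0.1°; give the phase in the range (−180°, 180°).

At ω = 500 rad/s:
pole (1 + j500·0.002) = 1 + j1 → |·| ≈ 1.4142, ∠ ≈ 45.00°
|T| = 0.02 · 1 / (1.4142) ≈ 0.014142
Gain = 20 log₁₀(0.014142) ≈ -36.99 dB
∠T = (0°) − (45.00°) = -45.00°

-37.0 dB, -45.0°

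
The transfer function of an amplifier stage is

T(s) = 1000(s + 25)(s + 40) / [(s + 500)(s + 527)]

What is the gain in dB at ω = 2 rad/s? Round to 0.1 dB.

At s = jω = j2:
zero (s+25): 25 + j2 → |·| = √(25²+2²) = √629 ≈ 25.08, ∠ = arctan(2/25) ≈ 4.57°
zero (s+40): 40 + j2 → |·| = √(40²+2²) = √1604 ≈ 40.05, ∠ = arctan(2/40) ≈ 2.86°
pole (s+500): 500 + j2 → |·| = √(500²+2²) = √250004 ≈ 500, ∠ = arctan(2/500) ≈ 0.23°
pole (s+527): 527 + j2 → |·| = √(527²+2²) = √277733 ≈ 527, ∠ = arctan(2/527) ≈ 0.22°
|T| = 1000 · 1004.5 / 2.635e+05 ≈ 3.8121
Gain = 20 log₁₀(3.8121) ≈ 11.62 dB

11.6 dB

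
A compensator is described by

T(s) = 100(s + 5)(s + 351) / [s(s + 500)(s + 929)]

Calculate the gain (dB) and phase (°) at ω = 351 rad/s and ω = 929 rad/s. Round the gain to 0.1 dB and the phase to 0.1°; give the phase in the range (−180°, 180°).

ω = 351: -21.7 dB, -11.6°; ω = 929: -22.9 dB, -37.7°

At s = jω = j351:
zero (s+5): 5 + j351 → |·| = √(5²+351²) = √123226 ≈ 351.04, ∠ = arctan(351/5) ≈ 89.18°
zero (s+351): 351 + j351 → |·| = √(351²+351²) = √246402 ≈ 496.39, ∠ = arctan(351/351) ≈ 45.00°
pole (s+500): 500 + j351 → |·| = √(500²+351²) = √373201 ≈ 610.9, ∠ = arctan(351/500) ≈ 35.07°
pole (s+929): 929 + j351 → |·| = √(929²+351²) = √986242 ≈ 993.1, ∠ = arctan(351/929) ≈ 20.70°
pole at origin: |s| = 351, ∠ = 90.00° (in denominator)
|T| = 100 · 1.7425e+05 / 2.1295e+08 ≈ 0.081827
Gain = 20 log₁₀(0.081827) ≈ -21.74 dB
∠T = 134.18° − 145.77° = -11.59°

At s = jω = j929:
zero (s+5): 5 + j929 → |·| = √(5²+929²) = √863066 ≈ 929.01, ∠ = arctan(929/5) ≈ 89.69°
zero (s+351): 351 + j929 → |·| = √(351²+929²) = √986242 ≈ 993.1, ∠ = arctan(929/351) ≈ 69.30°
pole (s+500): 500 + j929 → |·| = √(500²+929²) = √1113041 ≈ 1055, ∠ = arctan(929/500) ≈ 61.71°
pole (s+929): 929 + j929 → |·| = √(929²+929²) = √1726082 ≈ 1313.8, ∠ = arctan(929/929) ≈ 45.00°
pole at origin: |s| = 929, ∠ = 90.00° (in denominator)
|T| = 100 · 9.226e+05 / 1.2876e+09 ≈ 0.071653
Gain = 20 log₁₀(0.071653) ≈ -22.90 dB
∠T = 158.99° − 196.71° = -37.72°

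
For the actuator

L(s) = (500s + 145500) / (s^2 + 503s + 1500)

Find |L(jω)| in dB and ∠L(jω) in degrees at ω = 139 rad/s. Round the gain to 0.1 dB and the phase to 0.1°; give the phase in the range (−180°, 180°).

Substitute s = j139:
Numerator: 500(j139) + 145500 = 145500 + j69500
Denominator: (j139)^2 + 503(j139) + 1500 = -17821 + j69917
|N| = √(145500² + 69500²) ≈ 1.6125e+05, ∠N ≈ 25.53°
|D| = √(17821² + 69917²) ≈ 72152, ∠D ≈ 104.30°
|L| = 1.6125e+05 / 72152 ≈ 2.2349
Gain = 20 log₁₀(2.2349) ≈ 6.99 dB
∠L = 25.53° − 104.30° = -78.77°

7.0 dB, -78.8°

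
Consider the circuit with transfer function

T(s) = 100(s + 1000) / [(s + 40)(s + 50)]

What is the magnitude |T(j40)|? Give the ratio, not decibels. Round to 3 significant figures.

27.6

At s = jω = j40:
zero (s+1000): 1000 + j40 → |·| = √(1000²+40²) = √1001600 ≈ 1000.8, ∠ = arctan(40/1000) ≈ 2.29°
pole (s+40): 40 + j40 → |·| = √(40²+40²) = √3200 ≈ 56.569, ∠ = arctan(40/40) ≈ 45.00°
pole (s+50): 50 + j40 → |·| = √(50²+40²) = √4100 ≈ 64.031, ∠ = arctan(40/50) ≈ 38.66°
|T| = 100 · 1000.8 / 3622.2 ≈ 27.63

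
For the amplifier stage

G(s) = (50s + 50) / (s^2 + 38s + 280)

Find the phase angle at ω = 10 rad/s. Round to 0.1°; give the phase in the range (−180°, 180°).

Substitute s = j10:
Numerator: 50(j10) + 50 = 50 + j500
Denominator: (j10)^2 + 38(j10) + 280 = 180 + j380
|N| = √(50² + 500²) ≈ 502.49, ∠N ≈ 84.29°
|D| = √(180² + 380²) ≈ 420.48, ∠D ≈ 64.65°
∠G = 84.29° − 64.65° = 19.64°

19.6°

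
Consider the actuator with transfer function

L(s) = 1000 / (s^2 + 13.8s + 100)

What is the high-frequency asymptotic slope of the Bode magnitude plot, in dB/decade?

Each pole contributes −20 dB/decade at high frequency; each zero contributes +20 dB/decade.
Net: 0 zero(s) − 2 pole(s) → -40 dB/decade.

-40 dB/decade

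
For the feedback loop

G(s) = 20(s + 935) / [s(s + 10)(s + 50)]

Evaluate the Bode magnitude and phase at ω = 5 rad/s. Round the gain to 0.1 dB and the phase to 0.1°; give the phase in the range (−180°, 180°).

16.5 dB, -122.0°

At s = jω = j5:
zero (s+935): 935 + j5 → |·| = √(935²+5²) = √874250 ≈ 935.01, ∠ = arctan(5/935) ≈ 0.31°
pole (s+10): 10 + j5 → |·| = √(10²+5²) = √125 ≈ 11.18, ∠ = arctan(5/10) ≈ 26.57°
pole (s+50): 50 + j5 → |·| = √(50²+5²) = √2525 ≈ 50.249, ∠ = arctan(5/50) ≈ 5.71°
pole at origin: |s| = 5, ∠ = 90.00° (in denominator)
|G| = 20 · 935.01 / 2808.9 ≈ 6.6575
Gain = 20 log₁₀(6.6575) ≈ 16.47 dB
∠G = 0.31° − 122.28° = -121.97°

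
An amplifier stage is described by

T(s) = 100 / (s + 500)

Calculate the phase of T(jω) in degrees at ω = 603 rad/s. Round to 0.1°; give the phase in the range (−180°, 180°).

At s = jω = j603:
pole (s+500): 500 + j603 → |·| = √(500²+603²) = √613609 ≈ 783.33, ∠ = arctan(603/500) ≈ 50.33°
∠T = 0.00° − 50.33° = -50.33°

-50.3°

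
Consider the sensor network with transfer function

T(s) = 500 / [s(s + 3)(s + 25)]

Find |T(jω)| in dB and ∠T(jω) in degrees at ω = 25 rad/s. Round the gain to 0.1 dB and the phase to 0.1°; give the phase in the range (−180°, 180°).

At s = jω = j25:
pole (s+3): 3 + j25 → |·| = √(3²+25²) = √634 ≈ 25.179, ∠ = arctan(25/3) ≈ 83.16°
pole (s+25): 25 + j25 → |·| = √(25²+25²) = √1250 ≈ 35.355, ∠ = arctan(25/25) ≈ 45.00°
pole at origin: |s| = 25, ∠ = 90.00° (in denominator)
|T| = 500 / 22255 ≈ 0.022467
Gain = 20 log₁₀(0.022467) ≈ -32.97 dB
∠T = 0.00° − 218.16° = -218.16° ≡ 141.84° (principal value)

-33.0 dB, 141.8°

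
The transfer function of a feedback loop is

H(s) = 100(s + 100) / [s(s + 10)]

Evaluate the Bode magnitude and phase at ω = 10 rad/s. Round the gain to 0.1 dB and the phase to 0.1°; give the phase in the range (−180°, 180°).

37.0 dB, -129.3°

At s = jω = j10:
zero (s+100): 100 + j10 → |·| = √(100²+10²) = √10100 ≈ 100.5, ∠ = arctan(10/100) ≈ 5.71°
pole (s+10): 10 + j10 → |·| = √(10²+10²) = √200 ≈ 14.142, ∠ = arctan(10/10) ≈ 45.00°
pole at origin: |s| = 10, ∠ = 90.00° (in denominator)
|H| = 100 · 100.5 / 141.42 ≈ 71.065
Gain = 20 log₁₀(71.065) ≈ 37.03 dB
∠H = 5.71° − 135.00° = -129.29°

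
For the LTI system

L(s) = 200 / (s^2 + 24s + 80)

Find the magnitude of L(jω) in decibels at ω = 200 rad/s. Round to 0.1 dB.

Substitute s = j200:
Numerator: 200 = 200 + j0
Denominator: (j200)^2 + 24(j200) + 80 = -39920 + j4800
|N| = √(200² + 0²) ≈ 200, ∠N ≈ 0.00°
|D| = √(39920² + 4800²) ≈ 40208, ∠D ≈ 173.14°
|L| = 200 / 40208 ≈ 0.0049741
Gain = 20 log₁₀(0.0049741) ≈ -46.07 dB

-46.1 dB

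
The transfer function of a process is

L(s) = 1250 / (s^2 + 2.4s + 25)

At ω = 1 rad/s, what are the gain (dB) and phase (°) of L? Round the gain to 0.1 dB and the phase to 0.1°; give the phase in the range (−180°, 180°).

At s = jω = j1:
quadratic: (j1)² + 2.4·j1 + 25 = 24 + j2.4 → |·| ≈ 24.12, ∠ ≈ 5.71°
|L| = 1250 / 24.12 ≈ 51.824
Gain = 20 log₁₀(51.824) ≈ 34.29 dB
∠L = 0.00° − 5.71° = -5.71°

34.3 dB, -5.7°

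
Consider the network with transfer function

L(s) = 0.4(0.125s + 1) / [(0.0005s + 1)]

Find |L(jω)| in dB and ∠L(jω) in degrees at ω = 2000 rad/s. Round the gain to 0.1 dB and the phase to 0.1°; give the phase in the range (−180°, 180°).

37.0 dB, 44.8°

At ω = 2000 rad/s:
zero (1 + j2000·0.125) = 1 + j250 → |·| ≈ 250, ∠ ≈ 89.77°
pole (1 + j2000·0.0005) = 1 + j1 → |·| ≈ 1.4142, ∠ ≈ 45.00°
|L| = 0.4 · 250 / (1.4142) ≈ 70.711
Gain = 20 log₁₀(70.711) ≈ 36.99 dB
∠L = (89.77°) − (45.00°) = 44.77°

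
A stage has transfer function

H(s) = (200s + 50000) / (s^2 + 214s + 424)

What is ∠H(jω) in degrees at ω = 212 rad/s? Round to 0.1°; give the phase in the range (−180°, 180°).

Substitute s = j212:
Numerator: 200(j212) + 50000 = 50000 + j42400
Denominator: (j212)^2 + 214(j212) + 424 = -44520 + j45368
|N| = √(50000² + 42400²) ≈ 65557, ∠N ≈ 40.30°
|D| = √(44520² + 45368²) ≈ 63563, ∠D ≈ 134.46°
∠H = 40.30° − 134.46° = -94.16°

-94.2°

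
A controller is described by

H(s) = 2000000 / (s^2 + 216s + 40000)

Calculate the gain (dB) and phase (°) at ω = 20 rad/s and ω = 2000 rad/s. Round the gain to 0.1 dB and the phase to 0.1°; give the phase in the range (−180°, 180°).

At s = jω = j20:
quadratic: (j20)² + 216·j20 + 40000 = 39600 + j4320 → |·| ≈ 39835, ∠ ≈ 6.23°
|H| = 2000000 / 39835 ≈ 50.207
Gain = 20 log₁₀(50.207) ≈ 34.02 dB
∠H = 0.00° − 6.23° = -6.23°

At s = jω = j2000:
quadratic: (j2000)² + 216·j2000 + 40000 = -3960000 + j432000 → |·| ≈ 3.9835e+06, ∠ ≈ 173.77°
|H| = 2000000 / 3.9835e+06 ≈ 0.50207
Gain = 20 log₁₀(0.50207) ≈ -5.98 dB
∠H = 0.00° − 173.77° = -173.77°

ω = 20: 34.0 dB, -6.2°; ω = 2000: -6.0 dB, -173.8°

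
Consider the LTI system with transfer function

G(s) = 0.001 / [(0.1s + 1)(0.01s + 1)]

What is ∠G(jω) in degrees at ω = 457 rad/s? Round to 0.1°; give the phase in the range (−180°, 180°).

At ω = 457 rad/s:
pole (1 + j457·0.1) = 1 + j45.7 → |·| ≈ 45.711, ∠ ≈ 88.75°
pole (1 + j457·0.01) = 1 + j4.57 → |·| ≈ 4.6781, ∠ ≈ 77.66°
∠G = (0°) − (88.75° + 77.66°) = -166.41°

-166.4°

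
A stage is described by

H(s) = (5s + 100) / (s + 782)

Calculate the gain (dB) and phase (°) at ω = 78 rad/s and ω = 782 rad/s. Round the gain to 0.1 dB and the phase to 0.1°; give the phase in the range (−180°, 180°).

ω = 78: -5.8 dB, 69.9°; ω = 782: 11.0 dB, 43.5°

Substitute s = j78:
Numerator: 5(j78) + 100 = 100 + j390
Denominator: (j78) + 782 = 782 + j78
|N| = √(100² + 390²) ≈ 402.62, ∠N ≈ 75.62°
|D| = √(782² + 78²) ≈ 785.88, ∠D ≈ 5.70°
|H| = 402.62 / 785.88 ≈ 0.51232
Gain = 20 log₁₀(0.51232) ≈ -5.81 dB
∠H = 75.62° − 5.70° = 69.92°

Substitute s = j782:
Numerator: 5(j782) + 100 = 100 + j3910
Denominator: (j782) + 782 = 782 + j782
|N| = √(100² + 3910²) ≈ 3911.3, ∠N ≈ 88.53°
|D| = √(782² + 782²) ≈ 1105.9, ∠D ≈ 45.00°
|H| = 3911.3 / 1105.9 ≈ 3.5368
Gain = 20 log₁₀(3.5368) ≈ 10.97 dB
∠H = 88.53° − 45.00° = 43.53°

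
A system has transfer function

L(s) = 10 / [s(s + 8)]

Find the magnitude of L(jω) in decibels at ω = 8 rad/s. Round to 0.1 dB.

At s = jω = j8:
pole (s+8): 8 + j8 → |·| = √(8²+8²) = √128 ≈ 11.314, ∠ = arctan(8/8) ≈ 45.00°
pole at origin: |s| = 8, ∠ = 90.00° (in denominator)
|L| = 10 / 90.512 ≈ 0.11048
Gain = 20 log₁₀(0.11048) ≈ -19.13 dB

-19.1 dB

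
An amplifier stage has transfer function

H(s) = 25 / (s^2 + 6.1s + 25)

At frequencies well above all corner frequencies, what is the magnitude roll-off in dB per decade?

Each pole contributes −20 dB/decade at high frequency; each zero contributes +20 dB/decade.
Net: 0 zero(s) − 2 pole(s) → -40 dB/decade.

-40 dB/decade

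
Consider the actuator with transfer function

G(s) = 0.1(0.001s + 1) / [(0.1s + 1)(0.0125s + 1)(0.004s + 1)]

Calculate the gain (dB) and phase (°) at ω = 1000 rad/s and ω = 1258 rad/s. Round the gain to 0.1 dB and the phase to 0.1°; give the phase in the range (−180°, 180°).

ω = 1000: -91.3 dB, 154.2°; ω = 1258: -96.0 dB, 156.9°

At ω = 1000 rad/s:
zero (1 + j1000·0.001) = 1 + j1 → |·| ≈ 1.4142, ∠ ≈ 45.00°
pole (1 + j1000·0.1) = 1 + j100 → |·| ≈ 100, ∠ ≈ 89.43°
pole (1 + j1000·0.0125) = 1 + j12.5 → |·| ≈ 12.54, ∠ ≈ 85.43°
pole (1 + j1000·0.004) = 1 + j4 → |·| ≈ 4.1231, ∠ ≈ 75.96°
|G| = 0.1 · 1.4142 / (100 · 12.54 · 4.1231) ≈ 2.7352e-05
Gain = 20 log₁₀(2.7352e-05) ≈ -91.26 dB
∠G = (45.00°) − (89.43° + 85.43° + 75.96°) = -205.82° ≡ 154.18° (principal value)

At ω = 1258 rad/s:
zero (1 + j1258·0.001) = 1 + j1.258 → |·| ≈ 1.607, ∠ ≈ 51.52°
pole (1 + j1258·0.1) = 1 + j125.8 → |·| ≈ 125.8, ∠ ≈ 89.54°
pole (1 + j1258·0.0125) = 1 + j15.725 → |·| ≈ 15.757, ∠ ≈ 86.36°
pole (1 + j1258·0.004) = 1 + j5.032 → |·| ≈ 5.1304, ∠ ≈ 78.76°
|G| = 0.1 · 1.607 / (125.8 · 15.757 · 5.1304) ≈ 1.5802e-05
Gain = 20 log₁₀(1.5802e-05) ≈ -96.03 dB
∠G = (51.52°) − (89.54° + 86.36° + 78.76°) = -203.14° ≡ 156.86° (principal value)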